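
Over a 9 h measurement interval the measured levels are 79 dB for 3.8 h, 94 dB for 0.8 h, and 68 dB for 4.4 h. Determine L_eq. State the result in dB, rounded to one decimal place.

L_eq = 10·log₁₀[(1/T)·Σ tᵢ·10^(Lᵢ/10)] with T = 9 h.
Σ tᵢ·10^(Lᵢ/10) = 3.8·10^(79/10) + 0.8·10^(94/10) + 4.4·10^(68/10) = 2.339e+09.
L_eq = 10·log₁₀(2.339e+09/9) = 84.15 dB.

84.1 dB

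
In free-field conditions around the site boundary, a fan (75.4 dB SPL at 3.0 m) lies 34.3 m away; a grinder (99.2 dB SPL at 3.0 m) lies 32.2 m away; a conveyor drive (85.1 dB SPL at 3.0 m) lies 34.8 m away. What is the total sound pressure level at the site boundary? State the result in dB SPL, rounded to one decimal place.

Propagate each source to the receiver with L = L_ref − 20·log₁₀(r/r_ref), then add intensities.
fan: 75.4 − 20·log₁₀(34.3/3.0) = 75.4 − 21.16 = 54.24 dB SPL.
grinder: 99.2 − 20·log₁₀(32.2/3.0) = 99.2 − 20.61 = 78.59 dB SPL.
conveyor drive: 85.1 − 20·log₁₀(34.8/3.0) = 85.1 − 21.29 = 63.81 dB SPL.
Σ 10^(L/10) = 7.487e+07 → L_total = 10·log₁₀(7.487e+07) = 78.74 dB SPL.

78.7 dB SPL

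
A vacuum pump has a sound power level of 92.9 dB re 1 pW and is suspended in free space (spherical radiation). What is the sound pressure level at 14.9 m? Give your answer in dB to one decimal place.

58.4 dB

Free-field spherical radiation: L_p = L_w − 10·log₁₀(4π·r²), r = 14.9 m.
4π·r² = 2790 m², 10·log₁₀ of that is 34.456 dB.
L_p = 92.9 − 34.456 = 58.44 dB.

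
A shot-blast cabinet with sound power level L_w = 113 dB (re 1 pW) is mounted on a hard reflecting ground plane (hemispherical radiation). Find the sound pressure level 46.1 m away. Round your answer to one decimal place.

L_p = L_w − 10·log₁₀(2π·r²) with r = 46.1 m.
2π·r² = 1.335e+04 m², 10·log₁₀ of that is 41.256 dB.
L_p = 113 − 41.256 = 71.74 dB.

71.7 dB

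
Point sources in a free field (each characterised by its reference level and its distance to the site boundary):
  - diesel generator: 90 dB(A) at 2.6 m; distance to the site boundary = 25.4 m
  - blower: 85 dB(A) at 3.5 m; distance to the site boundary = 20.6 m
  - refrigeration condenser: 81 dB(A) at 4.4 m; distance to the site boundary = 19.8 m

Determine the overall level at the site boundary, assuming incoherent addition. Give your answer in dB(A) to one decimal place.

74.1 dB(A)

Apply inverse-square spreading to bring every level to the receiver, then sum 10^(L/10).
diesel generator: 90 − 20·log₁₀(25.4/2.6) = 90 − 19.80 = 70.20 dB(A).
blower: 85 − 20·log₁₀(20.6/3.5) = 85 − 15.40 = 69.60 dB(A).
refrigeration condenser: 81 − 20·log₁₀(19.8/4.4) = 81 − 13.06 = 67.94 dB(A).
Σ 10^(L/10) = 2.582e+07 → L_total = 10·log₁₀(2.582e+07) = 74.12 dB(A).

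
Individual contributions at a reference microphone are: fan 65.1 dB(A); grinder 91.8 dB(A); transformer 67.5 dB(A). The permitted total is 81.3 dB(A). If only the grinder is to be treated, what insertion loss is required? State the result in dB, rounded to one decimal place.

The untreated sources together contribute 10^(65.1/10) + 10^(67.5/10) = 8.859e+06, i.e. 69.47 dB(A).
To meet 81.3 dB(A) overall, the treated grinder may contribute at most 10^(81.3/10) − 8.859e+06 = 1.260e+08, i.e. 81.00 dB(A).
Required insertion loss = 91.8 − 81.00 = 10.80 dB.

10.8 dB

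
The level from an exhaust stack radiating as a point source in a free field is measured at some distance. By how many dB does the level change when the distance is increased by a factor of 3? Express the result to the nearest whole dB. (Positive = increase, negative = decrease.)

-10 dB

With spherical spreading the level changes by −20·log₁₀(r₂/r₁).
ΔL = −20·log₁₀(3) = -9.54 dB.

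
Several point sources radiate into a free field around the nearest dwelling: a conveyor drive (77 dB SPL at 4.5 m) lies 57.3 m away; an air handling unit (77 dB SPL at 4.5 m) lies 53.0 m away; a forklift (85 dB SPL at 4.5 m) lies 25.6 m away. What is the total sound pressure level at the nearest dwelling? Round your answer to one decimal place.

Propagate each source to the receiver with L = L_ref − 20·log₁₀(r/r_ref), then add intensities.
conveyor drive: 77 − 20·log₁₀(57.3/4.5) = 77 − 22.10 = 54.90 dB SPL.
air handling unit: 77 − 20·log₁₀(53.0/4.5) = 77 − 21.42 = 55.58 dB SPL.
forklift: 85 − 20·log₁₀(25.6/4.5) = 85 − 15.10 = 69.90 dB SPL.
Σ 10^(L/10) = 1.044e+07 → L_total = 10·log₁₀(1.044e+07) = 70.19 dB SPL.

70.2 dB SPL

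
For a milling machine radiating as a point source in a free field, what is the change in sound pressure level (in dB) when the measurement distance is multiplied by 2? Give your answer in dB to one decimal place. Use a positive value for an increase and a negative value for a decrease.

-6.0 dB

Point-source spreading: ΔL = −20·log₁₀(r₂/r₁).
ΔL = −20·log₁₀(2) = -6.02 dB.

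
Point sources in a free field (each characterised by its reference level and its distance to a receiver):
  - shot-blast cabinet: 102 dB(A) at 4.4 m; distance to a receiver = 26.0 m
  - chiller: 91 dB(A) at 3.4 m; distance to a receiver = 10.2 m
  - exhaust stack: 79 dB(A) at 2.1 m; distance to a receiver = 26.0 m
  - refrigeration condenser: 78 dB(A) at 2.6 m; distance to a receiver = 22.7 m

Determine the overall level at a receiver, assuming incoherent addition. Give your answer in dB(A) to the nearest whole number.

First find each source's level at the receiver (point-source: −20·log₁₀(r/r_ref)), then combine on an intensity basis.
shot-blast cabinet: 102 − 20·log₁₀(26.0/4.4) = 102 − 15.43 = 86.57 dB(A).
chiller: 91 − 20·log₁₀(10.2/3.4) = 91 − 9.54 = 81.46 dB(A).
exhaust stack: 79 − 20·log₁₀(26.0/2.1) = 79 − 21.86 = 57.14 dB(A).
refrigeration condenser: 78 − 20·log₁₀(22.7/2.6) = 78 − 18.82 = 59.18 dB(A).
Σ 10^(L/10) = 5.951e+08 → L_total = 10·log₁₀(5.951e+08) = 87.75 dB(A).

88 dB(A)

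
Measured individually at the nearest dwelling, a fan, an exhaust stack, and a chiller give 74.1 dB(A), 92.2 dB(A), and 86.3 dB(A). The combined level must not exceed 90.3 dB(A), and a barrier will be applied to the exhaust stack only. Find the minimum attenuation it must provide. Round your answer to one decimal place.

Everything except the exhaust stack sums to 10^(74.1/10) + 10^(86.3/10) = 4.523e+08 in linear terms, 86.55 dB(A).
To meet 90.3 dB(A) overall, the treated exhaust stack may contribute at most 10^(90.3/10) − 4.523e+08 = 6.192e+08, i.e. 87.92 dB(A).
So the exhaust stack must be reduced from 92.2 to 87.92 dB(A): IL = 4.28 dB.

4.3 dB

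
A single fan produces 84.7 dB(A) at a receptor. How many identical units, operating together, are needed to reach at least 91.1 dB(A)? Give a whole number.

5

Need L₁ + 10·log₁₀ N ≥ 91.1, i.e. log₁₀ N ≥ 0.64.
N ≥ 10^(6.4/10) = 4.365, so N = 5.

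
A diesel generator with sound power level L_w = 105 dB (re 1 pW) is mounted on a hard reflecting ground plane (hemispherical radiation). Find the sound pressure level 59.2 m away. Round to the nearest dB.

62 dB

The power spreads over a hemisphere of area 2π·r², so L_p = L_w − 10·log₁₀(2π·r²).
2π·r² = 2.202e+04 m², 10·log₁₀ of that is 43.428 dB.
L_p = 105 − 43.428 = 61.57 dB.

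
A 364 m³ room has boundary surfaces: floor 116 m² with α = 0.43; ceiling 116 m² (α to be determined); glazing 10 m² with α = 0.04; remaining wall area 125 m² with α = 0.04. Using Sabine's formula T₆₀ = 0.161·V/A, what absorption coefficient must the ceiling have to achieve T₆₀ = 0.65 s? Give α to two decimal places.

0.30

A = 0.161·V/T₆₀ = 0.161·364/0.65 = 90.16 m² sabins.
Absorption from the other surfaces = 116·0.43 + 10·0.04 + 125·0.04 = 55.28 m², so the ceiling must supply 34.88 m² over 116 m².
α = 34.88/116 = 0.301.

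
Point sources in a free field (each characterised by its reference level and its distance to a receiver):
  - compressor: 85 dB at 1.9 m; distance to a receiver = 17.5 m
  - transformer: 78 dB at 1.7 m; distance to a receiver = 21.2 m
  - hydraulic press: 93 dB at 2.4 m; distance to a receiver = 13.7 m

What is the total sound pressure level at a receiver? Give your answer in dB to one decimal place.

Apply inverse-square spreading to bring every level to the receiver, then sum 10^(L/10).
compressor: 85 − 20·log₁₀(17.5/1.9) = 85 − 19.29 = 65.71 dB.
transformer: 78 − 20·log₁₀(21.2/1.7) = 78 − 21.92 = 56.08 dB.
hydraulic press: 93 − 20·log₁₀(13.7/2.4) = 93 − 15.13 = 77.87 dB.
Σ 10^(L/10) = 6.537e+07 → L_total = 10·log₁₀(6.537e+07) = 78.15 dB.

78.2 dB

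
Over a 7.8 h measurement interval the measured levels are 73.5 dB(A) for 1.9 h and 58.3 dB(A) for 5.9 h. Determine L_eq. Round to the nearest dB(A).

68 dB(A)

L_eq = 10·log₁₀[(1/T)·Σ tᵢ·10^(Lᵢ/10)] with T = 7.8 h.
Σ tᵢ·10^(Lᵢ/10) = 1.9·10^(73.5/10) + 5.9·10^(58.3/10) = 4.652e+07.
L_eq = 10·log₁₀(4.652e+07/7.8) = 67.76 dB(A).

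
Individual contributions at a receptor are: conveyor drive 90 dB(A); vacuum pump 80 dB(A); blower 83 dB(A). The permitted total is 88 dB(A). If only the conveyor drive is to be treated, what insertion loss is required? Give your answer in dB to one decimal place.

Everything except the conveyor drive sums to 10^(80/10) + 10^(83/10) = 2.995e+08 in linear terms, 84.76 dB(A).
To meet 88 dB(A) overall, the treated conveyor drive may contribute at most 10^(88/10) − 2.995e+08 = 3.314e+08, i.e. 85.20 dB(A).
So the conveyor drive must be reduced from 90 to 85.20 dB(A): IL = 4.80 dB.

4.8 dB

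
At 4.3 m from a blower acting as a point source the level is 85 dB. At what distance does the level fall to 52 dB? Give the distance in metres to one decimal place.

192.1 m

Point-source spreading drops the level by 20·log₁₀(r₂/r₁); inverting, r₂/r₁ = 10^(ΔL/20).
r₂ = 4.3·10^((85−52)/20) = 4.3·10^(33.0/20) = 192.07 m.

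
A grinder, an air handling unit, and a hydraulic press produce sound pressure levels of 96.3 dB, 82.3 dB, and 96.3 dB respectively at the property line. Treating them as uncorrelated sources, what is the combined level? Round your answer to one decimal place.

For uncorrelated sources the intensities add, so convert each level to linear form, sum, and take 10·log₁₀ of the total.
Σ 10^(L/10) = 10^(96.3/10) + 10^(82.3/10) + 10^(96.3/10) = 8.701e+09.
L_total = 10·log₁₀(8.701e+09) = 99.40 dB.

99.4 dB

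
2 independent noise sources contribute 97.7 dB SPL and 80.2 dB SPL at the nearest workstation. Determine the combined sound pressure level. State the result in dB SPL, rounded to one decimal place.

97.8 dB SPL

Incoherent sources combine by intensity addition: L_total = 10·log₁₀(Σ 10^(L_i/10)).
Σ 10^(L/10) = 10^(97.7/10) + 10^(80.2/10) = 5.993e+09.
L_total = 10·log₁₀(5.993e+09) = 97.78 dB SPL.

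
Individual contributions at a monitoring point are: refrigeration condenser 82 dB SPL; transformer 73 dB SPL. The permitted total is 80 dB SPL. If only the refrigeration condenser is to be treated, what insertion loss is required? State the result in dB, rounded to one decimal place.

Fixed contribution from the other source: Σ 10^(L/10) = 10^(73/10) = 1.995e+07 (73.00 dB SPL).
The limit corresponds to 10^(80/10) = 1.000e+08; subtracting the fixed part leaves 8.005e+07 for the refrigeration condenser, i.e. 79.03 dB SPL.
So the refrigeration condenser must be reduced from 82 to 79.03 dB SPL: IL = 2.97 dB.

3.0 dB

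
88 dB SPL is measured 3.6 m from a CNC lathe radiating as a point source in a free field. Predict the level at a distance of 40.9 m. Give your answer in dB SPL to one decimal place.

For a point source, L₂ = L₁ − 20·log₁₀(r₂/r₁).
L₂ = 88 − 20·log₁₀(40.9/3.6) = 88 − 21.108 = 66.89 dB SPL.

66.9 dB SPL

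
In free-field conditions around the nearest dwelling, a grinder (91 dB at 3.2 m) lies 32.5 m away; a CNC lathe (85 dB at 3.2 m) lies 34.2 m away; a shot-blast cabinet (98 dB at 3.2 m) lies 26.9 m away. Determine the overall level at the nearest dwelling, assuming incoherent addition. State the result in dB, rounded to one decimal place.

80.2 dB

First find each source's level at the receiver (point-source: −20·log₁₀(r/r_ref)), then combine on an intensity basis.
grinder: 91 − 20·log₁₀(32.5/3.2) = 91 − 20.13 = 70.87 dB.
CNC lathe: 85 − 20·log₁₀(34.2/3.2) = 85 − 20.58 = 64.42 dB.
shot-blast cabinet: 98 − 20·log₁₀(26.9/3.2) = 98 − 18.49 = 79.51 dB.
Σ 10^(L/10) = 1.043e+08 → L_total = 10·log₁₀(1.043e+08) = 80.18 dB.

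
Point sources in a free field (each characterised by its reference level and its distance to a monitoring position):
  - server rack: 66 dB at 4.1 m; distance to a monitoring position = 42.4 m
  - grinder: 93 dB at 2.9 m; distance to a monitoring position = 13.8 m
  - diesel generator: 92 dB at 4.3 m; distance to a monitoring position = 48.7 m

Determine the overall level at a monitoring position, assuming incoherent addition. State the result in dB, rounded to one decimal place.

First find each source's level at the receiver (point-source: −20·log₁₀(r/r_ref)), then combine on an intensity basis.
server rack: 66 − 20·log₁₀(42.4/4.1) = 66 − 20.29 = 45.71 dB.
grinder: 93 − 20·log₁₀(13.8/2.9) = 93 − 13.55 = 79.45 dB.
diesel generator: 92 − 20·log₁₀(48.7/4.3) = 92 − 21.08 = 70.92 dB.
Σ 10^(L/10) = 1.005e+08 → L_total = 10·log₁₀(1.005e+08) = 80.02 dB.

80.0 dB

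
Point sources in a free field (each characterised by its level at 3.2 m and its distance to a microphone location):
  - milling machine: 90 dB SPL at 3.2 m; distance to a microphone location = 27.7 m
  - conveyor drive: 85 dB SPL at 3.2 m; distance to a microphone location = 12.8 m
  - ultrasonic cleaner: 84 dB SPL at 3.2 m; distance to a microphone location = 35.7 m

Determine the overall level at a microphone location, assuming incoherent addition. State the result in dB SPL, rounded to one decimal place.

75.5 dB SPL

Propagate each source to the receiver with L = L_ref − 20·log₁₀(r/r_ref), then add intensities.
milling machine: 90 − 20·log₁₀(27.7/3.2) = 90 − 18.75 = 71.25 dB SPL.
conveyor drive: 85 − 20·log₁₀(12.8/3.2) = 85 − 12.04 = 72.96 dB SPL.
ultrasonic cleaner: 84 − 20·log₁₀(35.7/3.2) = 84 − 20.95 = 63.05 dB SPL.
Σ 10^(L/10) = 3.513e+07 → L_total = 10·log₁₀(3.513e+07) = 75.46 dB SPL.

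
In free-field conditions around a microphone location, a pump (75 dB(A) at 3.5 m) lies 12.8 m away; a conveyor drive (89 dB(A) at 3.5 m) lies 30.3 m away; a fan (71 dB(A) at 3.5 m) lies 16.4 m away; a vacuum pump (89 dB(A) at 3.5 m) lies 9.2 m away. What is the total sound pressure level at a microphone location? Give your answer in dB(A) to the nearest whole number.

81 dB(A)

Propagate each source to the receiver with L = L_ref − 20·log₁₀(r/r_ref), then add intensities.
pump: 75 − 20·log₁₀(12.8/3.5) = 75 − 11.26 = 63.74 dB(A).
conveyor drive: 89 − 20·log₁₀(30.3/3.5) = 89 − 18.75 = 70.25 dB(A).
fan: 71 − 20·log₁₀(16.4/3.5) = 71 − 13.42 = 57.58 dB(A).
vacuum pump: 89 − 20·log₁₀(9.2/3.5) = 89 − 8.39 = 80.61 dB(A).
Σ 10^(L/10) = 1.285e+08 → L_total = 10·log₁₀(1.285e+08) = 81.09 dB(A).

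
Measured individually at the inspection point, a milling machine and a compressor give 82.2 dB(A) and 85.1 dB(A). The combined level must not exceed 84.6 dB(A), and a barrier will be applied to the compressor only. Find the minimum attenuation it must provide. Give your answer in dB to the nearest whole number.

Everything except the compressor sums to 10^(82.2/10) = 1.660e+08 in linear terms, 82.20 dB(A).
The limit corresponds to 10^(84.6/10) = 2.884e+08; subtracting the fixed part leaves 1.224e+08 for the compressor, i.e. 80.88 dB(A).
So the compressor must be reduced from 85.1 to 80.88 dB(A): IL = 4.22 dB.

4 dB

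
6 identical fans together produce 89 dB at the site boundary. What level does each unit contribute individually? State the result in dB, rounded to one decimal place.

Dividing the total intensity by 6 lowers the level by 10·log₁₀ 6 = 7.782 dB: L₁ = 89 − 7.782.

81.2 dB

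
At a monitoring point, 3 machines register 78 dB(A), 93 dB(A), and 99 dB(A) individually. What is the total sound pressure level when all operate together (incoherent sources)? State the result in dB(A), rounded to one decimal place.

Incoherent sources combine by intensity addition: L_total = 10·log₁₀(Σ 10^(L_i/10)).
Σ 10^(L/10) = 10^(78/10) + 10^(93/10) + 10^(99/10) = 1.000e+10.
L_total = 10·log₁₀(1.000e+10) = 100.00 dB(A).

100.0 dB(A)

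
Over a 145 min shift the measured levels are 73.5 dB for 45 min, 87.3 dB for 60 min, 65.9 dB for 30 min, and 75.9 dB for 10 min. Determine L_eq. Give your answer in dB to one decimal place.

Weight each interval's intensity by its duration and average over T = 145 min:
Σ tᵢ·10^(Lᵢ/10) = 45·10^(73.5/10) + 60·10^(87.3/10) + 30·10^(65.9/10) + 10·10^(75.9/10) = 3.374e+10.
L_eq = 10·log₁₀(3.374e+10/145) = 83.67 dB.

83.7 dB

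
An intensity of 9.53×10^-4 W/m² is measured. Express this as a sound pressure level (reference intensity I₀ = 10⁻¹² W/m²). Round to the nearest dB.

90 dB

Dividing by I₀ shifts the exponent by 12: I/I₀ = 9.53×10^8.
L = 10·(0.9791 + 8) = 89.79 dB.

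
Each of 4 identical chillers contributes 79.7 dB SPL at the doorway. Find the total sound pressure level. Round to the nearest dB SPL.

86 dB SPL

L_total = L₁ + 10·log₁₀ N for N identical incoherent sources.
L_total = 79.7 + 10·log₁₀(4) = 79.7 + 6.021 = 85.72 dB SPL.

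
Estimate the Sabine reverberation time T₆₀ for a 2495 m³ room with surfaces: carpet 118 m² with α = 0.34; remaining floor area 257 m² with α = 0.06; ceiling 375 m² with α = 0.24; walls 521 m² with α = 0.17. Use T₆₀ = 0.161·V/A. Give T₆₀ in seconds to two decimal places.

Summing Sᵢαᵢ: 118·0.34 + 257·0.06 + 375·0.24 + 521·0.17 = 234.11 m².
T₆₀ = 0.161·V/A = 0.161·2495/234.11 = 1.716 s.

1.72 s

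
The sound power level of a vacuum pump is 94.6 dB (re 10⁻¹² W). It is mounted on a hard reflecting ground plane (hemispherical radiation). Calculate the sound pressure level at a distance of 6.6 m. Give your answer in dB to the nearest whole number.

Free-field hemispherical radiation: L_p = L_w − 10·log₁₀(2π·r²), r = 6.6 m.
2π·r² = 273.7 m², 10·log₁₀ of that is 24.373 dB.
L_p = 94.6 − 24.373 = 70.23 dB.

70 dB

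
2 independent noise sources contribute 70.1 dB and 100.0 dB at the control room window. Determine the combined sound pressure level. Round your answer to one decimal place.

For uncorrelated sources the intensities add, so convert each level to linear form, sum, and take 10·log₁₀ of the total.
Σ 10^(L/10) = 10^(70.1/10) + 10^(100.0/10) = 1.001e+10.
L_total = 10·log₁₀(1.001e+10) = 100.00 dB.

100.0 dB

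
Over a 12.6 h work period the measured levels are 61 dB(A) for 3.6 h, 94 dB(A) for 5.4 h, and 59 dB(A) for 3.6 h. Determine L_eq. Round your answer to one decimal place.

L_eq = 10·log₁₀[(1/T)·Σ tᵢ·10^(Lᵢ/10)] with T = 12.6 h.
Σ tᵢ·10^(Lᵢ/10) = 3.6·10^(61/10) + 5.4·10^(94/10) + 3.6·10^(59/10) = 1.357e+10.
L_eq = 10·log₁₀(1.357e+10/12.6) = 90.32 dB(A).

90.3 dB(A)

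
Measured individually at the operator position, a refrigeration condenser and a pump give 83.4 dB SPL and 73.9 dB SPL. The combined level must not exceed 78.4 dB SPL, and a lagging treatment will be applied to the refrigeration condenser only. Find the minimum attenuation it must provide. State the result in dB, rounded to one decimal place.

6.9 dB

Fixed contribution from the other source: Σ 10^(L/10) = 10^(73.9/10) = 2.455e+07 (73.90 dB SPL).
To meet 78.4 dB SPL overall, the treated refrigeration condenser may contribute at most 10^(78.4/10) − 2.455e+07 = 4.464e+07, i.e. 76.50 dB SPL.
Required insertion loss = 83.4 − 76.50 = 6.90 dB.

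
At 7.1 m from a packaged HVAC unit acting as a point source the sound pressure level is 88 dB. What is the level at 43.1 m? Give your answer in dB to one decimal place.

72.3 dB

For a point source, L₂ = L₁ − 20·log₁₀(r₂/r₁).
L₂ = 88 − 20·log₁₀(43.1/7.1) = 88 − 15.664 = 72.34 dB.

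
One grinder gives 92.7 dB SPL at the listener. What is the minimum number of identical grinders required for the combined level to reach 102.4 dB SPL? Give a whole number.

Need L₁ + 10·log₁₀ N ≥ 102.4, i.e. log₁₀ N ≥ 0.97.
N ≥ 10^(9.7/10) = 9.333, so N = 10.

10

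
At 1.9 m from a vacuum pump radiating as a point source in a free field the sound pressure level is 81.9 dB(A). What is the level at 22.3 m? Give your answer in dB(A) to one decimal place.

60.5 dB(A)

For a point source, L₂ = L₁ − 20·log₁₀(r₂/r₁).
L₂ = 81.9 − 20·log₁₀(22.3/1.9) = 81.9 − 21.391 = 60.51 dB(A).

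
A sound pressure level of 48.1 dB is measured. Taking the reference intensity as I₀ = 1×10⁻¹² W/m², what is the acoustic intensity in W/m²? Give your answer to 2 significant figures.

I/I₀ = 10^(48.1/10) = 6.457e+04, so I = 6.457e+04 × 10⁻¹² W/m².

6.5e-08 W/m²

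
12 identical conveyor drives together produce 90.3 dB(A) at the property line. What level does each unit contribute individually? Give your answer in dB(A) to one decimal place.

79.5 dB(A)

Dividing the total intensity by 12 lowers the level by 10·log₁₀ 12 = 10.792 dB: L₁ = 90.3 − 10.792.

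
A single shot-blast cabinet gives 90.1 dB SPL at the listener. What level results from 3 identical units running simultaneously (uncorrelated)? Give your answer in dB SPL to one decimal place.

N identical incoherent sources raise the level by 10·log₁₀ N.
L_total = 90.1 + 10·log₁₀(3) = 90.1 + 4.771 = 94.87 dB SPL.

94.9 dB SPL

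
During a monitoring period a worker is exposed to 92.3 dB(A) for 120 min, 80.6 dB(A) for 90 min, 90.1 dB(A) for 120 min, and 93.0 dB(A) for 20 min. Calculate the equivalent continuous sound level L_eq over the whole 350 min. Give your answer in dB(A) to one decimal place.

90.3 dB(A)

Weight each interval's intensity by its duration and average over T = 350 min:
Σ tᵢ·10^(Lᵢ/10) = 120·10^(92.3/10) + 90·10^(80.6/10) + 120·10^(90.1/10) + 20·10^(93.0/10) = 3.768e+11.
L_eq = 10·log₁₀(3.768e+11/350) = 90.32 dB(A).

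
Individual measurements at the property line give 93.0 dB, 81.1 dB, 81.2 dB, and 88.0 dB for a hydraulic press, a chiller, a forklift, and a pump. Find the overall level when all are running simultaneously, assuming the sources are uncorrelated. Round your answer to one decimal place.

94.6 dB

For uncorrelated sources the intensities add, so convert each level to linear form, sum, and take 10·log₁₀ of the total.
Σ 10^(L/10) = 10^(93.0/10) + 10^(81.1/10) + 10^(81.2/10) + 10^(88.0/10) = 2.887e+09.
L_total = 10·log₁₀(2.887e+09) = 94.60 dB.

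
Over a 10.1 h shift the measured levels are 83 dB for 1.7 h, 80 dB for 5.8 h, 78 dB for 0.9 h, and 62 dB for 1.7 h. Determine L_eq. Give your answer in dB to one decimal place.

The energy average is taken in the linear domain: L_eq = 10·log₁₀[(Σ tᵢ·10^(Lᵢ/10))/T], T = 10.1 h.
Σ tᵢ·10^(Lᵢ/10) = 1.7·10^(83/10) + 5.8·10^(80/10) + 0.9·10^(78/10) + 1.7·10^(62/10) = 9.787e+08.
L_eq = 10·log₁₀(9.787e+08/10.1) = 79.86 dB.

79.9 dB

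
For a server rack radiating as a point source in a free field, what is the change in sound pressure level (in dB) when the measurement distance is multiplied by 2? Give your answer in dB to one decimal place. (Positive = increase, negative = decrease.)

Point-source spreading: ΔL = −20·log₁₀(r₂/r₁).
ΔL = −20·log₁₀(2) = -6.02 dB.

-6.0 dB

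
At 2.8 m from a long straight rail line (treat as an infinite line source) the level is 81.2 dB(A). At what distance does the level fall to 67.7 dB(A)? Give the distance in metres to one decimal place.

62.7 m

For a line source L₁ − L₂ = 10·log₁₀(r₂/r₁), so r₂ = r₁·10^((L₁−L₂)/10).
r₂ = 2.8·10^((81.2−67.7)/10) = 2.8·10^(13.5/10) = 62.68 m.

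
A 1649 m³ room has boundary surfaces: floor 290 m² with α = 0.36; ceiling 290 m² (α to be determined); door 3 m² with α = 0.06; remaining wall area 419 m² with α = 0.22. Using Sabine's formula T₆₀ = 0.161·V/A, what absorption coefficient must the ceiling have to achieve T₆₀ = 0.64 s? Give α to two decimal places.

Required total absorption A = 0.161·1649/0.64 = 414.83 m².
Absorption from the other surfaces = 290·0.36 + 3·0.06 + 419·0.22 = 196.76 m², so the ceiling must supply 218.07 m² over 290 m².
α = 218.07/290 = 0.752.

0.75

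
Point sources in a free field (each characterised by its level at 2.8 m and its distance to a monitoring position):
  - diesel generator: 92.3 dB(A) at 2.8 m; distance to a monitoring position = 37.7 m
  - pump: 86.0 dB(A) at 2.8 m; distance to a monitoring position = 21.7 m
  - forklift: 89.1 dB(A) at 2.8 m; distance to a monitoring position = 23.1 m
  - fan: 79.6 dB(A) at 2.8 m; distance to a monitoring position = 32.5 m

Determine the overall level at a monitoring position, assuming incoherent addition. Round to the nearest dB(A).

First find each source's level at the receiver (point-source: −20·log₁₀(r/r_ref)), then combine on an intensity basis.
diesel generator: 92.3 − 20·log₁₀(37.7/2.8) = 92.3 − 22.58 = 69.72 dB(A).
pump: 86.0 − 20·log₁₀(21.7/2.8) = 86.0 − 17.79 = 68.21 dB(A).
forklift: 89.1 − 20·log₁₀(23.1/2.8) = 89.1 − 18.33 = 70.77 dB(A).
fan: 79.6 − 20·log₁₀(32.5/2.8) = 79.6 − 21.29 = 58.31 dB(A).
Σ 10^(L/10) = 2.862e+07 → L_total = 10·log₁₀(2.862e+07) = 74.57 dB(A).

75 dB(A)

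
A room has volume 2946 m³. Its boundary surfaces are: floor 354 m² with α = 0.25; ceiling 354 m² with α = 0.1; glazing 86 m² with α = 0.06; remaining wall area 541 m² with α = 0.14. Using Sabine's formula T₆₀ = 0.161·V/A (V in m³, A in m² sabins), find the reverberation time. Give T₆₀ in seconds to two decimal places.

Total absorption A = 354·0.25 + 354·0.1 + 86·0.06 + 541·0.14 = 204.80 m² sabins.
T₆₀ = 0.161 × 2946 / 204.80 = 2.316 s.

2.32 s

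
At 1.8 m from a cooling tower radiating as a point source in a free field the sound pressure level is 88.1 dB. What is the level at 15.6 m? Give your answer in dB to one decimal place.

Spherical spreading from a point source gives a 20·log₁₀(r₂/r₁) drop.
L₂ = 88.1 − 20·log₁₀(15.6/1.8) = 88.1 − 18.757 = 69.34 dB.

69.3 dB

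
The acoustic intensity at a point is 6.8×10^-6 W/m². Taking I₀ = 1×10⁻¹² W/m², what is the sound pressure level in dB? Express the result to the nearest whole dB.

I/I₀ = 6.8×10^-6/10⁻¹² = 6.8×10^6, and L = 10·log₁₀(I/I₀).
L = 10·(0.8325 + 6) = 68.33 dB.

68 dB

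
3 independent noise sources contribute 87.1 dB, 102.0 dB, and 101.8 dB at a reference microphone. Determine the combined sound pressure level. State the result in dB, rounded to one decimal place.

105.0 dB

Incoherent sources combine by intensity addition: L_total = 10·log₁₀(Σ 10^(L_i/10)).
Σ 10^(L/10) = 10^(87.1/10) + 10^(102.0/10) + 10^(101.8/10) = 3.150e+10.
L_total = 10·log₁₀(3.150e+10) = 104.98 dB.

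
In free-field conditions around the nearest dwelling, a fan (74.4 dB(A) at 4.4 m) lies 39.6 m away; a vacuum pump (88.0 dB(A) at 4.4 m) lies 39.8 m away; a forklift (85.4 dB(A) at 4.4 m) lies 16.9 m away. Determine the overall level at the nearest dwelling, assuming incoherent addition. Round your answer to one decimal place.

75.0 dB(A)

Propagate each source to the receiver with L = L_ref − 20·log₁₀(r/r_ref), then add intensities.
fan: 74.4 − 20·log₁₀(39.6/4.4) = 74.4 − 19.08 = 55.32 dB(A).
vacuum pump: 88.0 − 20·log₁₀(39.8/4.4) = 88.0 − 19.13 = 68.87 dB(A).
forklift: 85.4 − 20·log₁₀(16.9/4.4) = 85.4 − 11.69 = 73.71 dB(A).
Σ 10^(L/10) = 3.156e+07 → L_total = 10·log₁₀(3.156e+07) = 74.99 dB(A).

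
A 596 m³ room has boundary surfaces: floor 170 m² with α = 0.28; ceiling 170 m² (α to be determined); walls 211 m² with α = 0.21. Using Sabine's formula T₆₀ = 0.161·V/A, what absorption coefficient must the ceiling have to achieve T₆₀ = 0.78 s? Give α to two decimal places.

Required total absorption A = 0.161·596/0.78 = 123.02 m².
Absorption from the other surfaces = 170·0.28 + 211·0.21 = 91.91 m², so the ceiling must supply 31.11 m² over 170 m².
α = 31.11/170 = 0.183.

0.18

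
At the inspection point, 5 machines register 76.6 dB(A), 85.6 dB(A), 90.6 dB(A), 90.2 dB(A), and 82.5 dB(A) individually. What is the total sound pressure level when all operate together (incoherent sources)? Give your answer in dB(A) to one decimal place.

Incoherent sources combine by intensity addition: L_total = 10·log₁₀(Σ 10^(L_i/10)).
Σ 10^(L/10) = 10^(76.6/10) + 10^(85.6/10) + 10^(90.6/10) + 10^(90.2/10) + 10^(82.5/10) = 2.782e+09.
L_total = 10·log₁₀(2.782e+09) = 94.44 dB(A).

94.4 dB(A)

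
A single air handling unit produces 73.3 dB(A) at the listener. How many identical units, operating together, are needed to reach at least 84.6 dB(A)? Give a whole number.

14

N identical sources give L₁ + 10·log₁₀ N, so require 10·log₁₀ N ≥ 84.6 − 73.3 = 11.3 dB.
N ≥ 10^(11.3/10) = 13.490, so N = 14.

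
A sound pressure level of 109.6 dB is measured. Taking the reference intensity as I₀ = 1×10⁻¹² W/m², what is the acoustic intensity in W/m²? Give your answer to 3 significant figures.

0.0912 W/m²

I/I₀ = 10^(109.6/10) = 9.12e+10, so I = 9.12e+10 × 10⁻¹² W/m².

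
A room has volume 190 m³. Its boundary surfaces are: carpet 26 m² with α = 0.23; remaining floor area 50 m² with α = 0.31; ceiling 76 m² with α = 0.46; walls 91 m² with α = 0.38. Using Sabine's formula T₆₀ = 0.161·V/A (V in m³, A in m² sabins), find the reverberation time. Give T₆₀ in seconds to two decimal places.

0.34 s

Total absorption A = 26·0.23 + 50·0.31 + 76·0.46 + 91·0.38 = 91.02 m² sabins.
T₆₀ = 0.161 × 190 / 91.02 = 0.336 s.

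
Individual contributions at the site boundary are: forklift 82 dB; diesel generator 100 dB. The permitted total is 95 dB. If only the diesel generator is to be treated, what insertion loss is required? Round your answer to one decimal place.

5.2 dB

The untreated sources together contribute 10^(82/10) = 1.585e+08, i.e. 82.00 dB.
The limit corresponds to 10^(95/10) = 3.162e+09; subtracting the fixed part leaves 3.004e+09 for the diesel generator, i.e. 94.78 dB.
Required insertion loss = 100 − 94.78 = 5.22 dB.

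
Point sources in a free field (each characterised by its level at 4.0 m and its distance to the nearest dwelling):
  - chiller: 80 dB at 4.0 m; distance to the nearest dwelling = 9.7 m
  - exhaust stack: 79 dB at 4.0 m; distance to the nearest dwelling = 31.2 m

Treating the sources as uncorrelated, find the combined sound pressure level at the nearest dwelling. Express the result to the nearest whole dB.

First find each source's level at the receiver (point-source: −20·log₁₀(r/r_ref)), then combine on an intensity basis.
chiller: 80 − 20·log₁₀(9.7/4.0) = 80 − 7.69 = 72.31 dB.
exhaust stack: 79 − 20·log₁₀(31.2/4.0) = 79 − 17.84 = 61.16 dB.
Σ 10^(L/10) = 1.831e+07 → L_total = 10·log₁₀(1.831e+07) = 72.63 dB.

73 dB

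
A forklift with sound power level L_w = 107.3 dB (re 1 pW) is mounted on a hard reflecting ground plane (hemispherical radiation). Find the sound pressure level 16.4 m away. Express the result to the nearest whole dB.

L_p = L_w − 10·log₁₀(2π·r²) with r = 16.4 m.
2π·r² = 1690 m², 10·log₁₀ of that is 32.279 dB.
L_p = 107.3 − 32.279 = 75.02 dB.

75 dB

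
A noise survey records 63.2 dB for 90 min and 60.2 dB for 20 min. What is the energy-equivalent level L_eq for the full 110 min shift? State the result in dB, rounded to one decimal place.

L_eq = 10·log₁₀[(1/T)·Σ tᵢ·10^(Lᵢ/10)] with T = 110 min.
Σ tᵢ·10^(Lᵢ/10) = 90·10^(63.2/10) + 20·10^(60.2/10) = 2.090e+08.
L_eq = 10·log₁₀(2.090e+08/110) = 62.79 dB.

62.8 dB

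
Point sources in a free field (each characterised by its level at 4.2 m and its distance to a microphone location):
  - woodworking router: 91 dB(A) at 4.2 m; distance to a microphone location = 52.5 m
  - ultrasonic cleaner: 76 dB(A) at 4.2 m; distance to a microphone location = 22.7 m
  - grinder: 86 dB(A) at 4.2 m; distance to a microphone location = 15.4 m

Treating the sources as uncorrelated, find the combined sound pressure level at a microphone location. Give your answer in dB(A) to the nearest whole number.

76 dB(A)

Propagate each source to the receiver with L = L_ref − 20·log₁₀(r/r_ref), then add intensities.
woodworking router: 91 − 20·log₁₀(52.5/4.2) = 91 − 21.94 = 69.06 dB(A).
ultrasonic cleaner: 76 − 20·log₁₀(22.7/4.2) = 76 − 14.66 = 61.34 dB(A).
grinder: 86 − 20·log₁₀(15.4/4.2) = 86 − 11.29 = 74.71 dB(A).
Σ 10^(L/10) = 3.903e+07 → L_total = 10·log₁₀(3.903e+07) = 75.91 dB(A).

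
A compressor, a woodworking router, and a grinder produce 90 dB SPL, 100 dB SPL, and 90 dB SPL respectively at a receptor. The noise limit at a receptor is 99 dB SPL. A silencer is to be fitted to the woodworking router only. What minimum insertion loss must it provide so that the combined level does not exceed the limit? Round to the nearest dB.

The untreated sources together contribute 10^(90/10) + 10^(90/10) = 2.000e+09, i.e. 93.01 dB SPL.
To meet 99 dB SPL overall, the treated woodworking router may contribute at most 10^(99/10) − 2.000e+09 = 5.943e+09, i.e. 97.74 dB SPL.
So the woodworking router must be reduced from 100 to 97.74 dB SPL: IL = 2.26 dB.

2 dB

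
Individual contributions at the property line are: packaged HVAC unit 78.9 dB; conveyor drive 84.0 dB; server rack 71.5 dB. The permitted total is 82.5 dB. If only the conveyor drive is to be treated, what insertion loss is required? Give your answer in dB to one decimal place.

4.7 dB

Fixed contribution from the other sources: Σ 10^(L/10) = 10^(78.9/10) + 10^(71.5/10) = 9.175e+07 (79.63 dB).
To meet 82.5 dB overall, the treated conveyor drive may contribute at most 10^(82.5/10) − 9.175e+07 = 8.608e+07, i.e. 79.35 dB.
So the conveyor drive must be reduced from 84.0 to 79.35 dB: IL = 4.65 dB.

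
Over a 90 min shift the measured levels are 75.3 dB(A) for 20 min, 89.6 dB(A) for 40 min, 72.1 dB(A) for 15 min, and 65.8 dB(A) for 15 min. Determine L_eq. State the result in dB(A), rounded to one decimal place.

86.2 dB(A)

L_eq = 10·log₁₀[(1/T)·Σ tᵢ·10^(Lᵢ/10)] with T = 90 min.
Σ tᵢ·10^(Lᵢ/10) = 20·10^(75.3/10) + 40·10^(89.6/10) + 15·10^(72.1/10) + 15·10^(65.8/10) = 3.746e+10.
L_eq = 10·log₁₀(3.746e+10/90) = 86.19 dB(A).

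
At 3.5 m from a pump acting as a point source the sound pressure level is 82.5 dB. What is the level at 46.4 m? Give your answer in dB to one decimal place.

60.1 dB

Point-source attenuation: ΔL = 20·log₁₀(r₂/r₁) = 20·log₁₀(46.4/3.5) = 22.449 dB.
L₂ = 82.5 − 20·log₁₀(46.4/3.5) = 82.5 − 22.449 = 60.05 dB.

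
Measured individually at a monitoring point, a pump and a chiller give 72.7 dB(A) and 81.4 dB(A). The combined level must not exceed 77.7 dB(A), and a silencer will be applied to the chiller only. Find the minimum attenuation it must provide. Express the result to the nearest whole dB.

The untreated sources together contribute 10^(72.7/10) = 1.862e+07, i.e. 72.70 dB(A).
The limit corresponds to 10^(77.7/10) = 5.888e+07; subtracting the fixed part leaves 4.026e+07 for the chiller, i.e. 76.05 dB(A).
Required insertion loss = 81.4 − 76.05 = 5.35 dB.

5 dB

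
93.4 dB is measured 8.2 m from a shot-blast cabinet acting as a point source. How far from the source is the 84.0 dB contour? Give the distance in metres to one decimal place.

24.2 m

For a point source L₁ − L₂ = 20·log₁₀(r₂/r₁), so r₂ = r₁·10^((L₁−L₂)/20).
r₂ = 8.2·10^((93.4−84.0)/20) = 8.2·10^(9.4/20) = 24.20 m.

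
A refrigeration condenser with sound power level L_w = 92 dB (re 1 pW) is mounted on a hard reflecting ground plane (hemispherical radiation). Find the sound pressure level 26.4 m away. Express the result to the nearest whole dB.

Free-field hemispherical radiation: L_p = L_w − 10·log₁₀(2π·r²), r = 26.4 m.
2π·r² = 4379 m², 10·log₁₀ of that is 36.414 dB.
L_p = 92 − 36.414 = 55.59 dB.

56 dB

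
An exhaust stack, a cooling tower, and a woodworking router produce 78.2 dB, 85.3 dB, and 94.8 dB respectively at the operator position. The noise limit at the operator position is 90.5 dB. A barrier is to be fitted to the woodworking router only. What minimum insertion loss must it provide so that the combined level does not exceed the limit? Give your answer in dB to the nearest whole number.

6 dB

Everything except the woodworking router sums to 10^(78.2/10) + 10^(85.3/10) = 4.049e+08 in linear terms, 86.07 dB.
To meet 90.5 dB overall, the treated woodworking router may contribute at most 10^(90.5/10) − 4.049e+08 = 7.171e+08, i.e. 88.56 dB.
Required insertion loss = 94.8 − 88.56 = 6.24 dB.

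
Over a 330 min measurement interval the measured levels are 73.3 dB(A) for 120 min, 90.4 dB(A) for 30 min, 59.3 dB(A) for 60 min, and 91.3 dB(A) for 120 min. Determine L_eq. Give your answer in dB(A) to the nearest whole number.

The energy average is taken in the linear domain: L_eq = 10·log₁₀[(Σ tᵢ·10^(Lᵢ/10))/T], T = 330 min.
Σ tᵢ·10^(Lᵢ/10) = 120·10^(73.3/10) + 30·10^(90.4/10) + 60·10^(59.3/10) + 120·10^(91.3/10) = 1.974e+11.
L_eq = 10·log₁₀(1.974e+11/330) = 87.77 dB(A).

88 dB(A)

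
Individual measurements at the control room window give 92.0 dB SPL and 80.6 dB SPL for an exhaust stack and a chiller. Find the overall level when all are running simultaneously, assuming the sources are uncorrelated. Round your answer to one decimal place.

Incoherent sources combine by intensity addition: L_total = 10·log₁₀(Σ 10^(L_i/10)).
Σ 10^(L/10) = 10^(92.0/10) + 10^(80.6/10) = 1.700e+09.
L_total = 10·log₁₀(1.700e+09) = 92.30 dB SPL.

92.3 dB SPL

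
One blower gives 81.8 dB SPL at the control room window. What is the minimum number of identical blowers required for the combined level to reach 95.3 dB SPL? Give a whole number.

N identical sources give L₁ + 10·log₁₀ N, so require 10·log₁₀ N ≥ 95.3 − 81.8 = 13.5 dB.
N ≥ 10^(13.5/10) = 22.387, so N = 23.

23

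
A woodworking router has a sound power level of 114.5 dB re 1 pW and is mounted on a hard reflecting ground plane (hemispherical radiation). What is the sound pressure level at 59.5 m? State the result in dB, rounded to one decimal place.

71.0 dB

The power spreads over a hemisphere of area 2π·r², so L_p = L_w − 10·log₁₀(2π·r²).
2π·r² = 2.224e+04 m², 10·log₁₀ of that is 43.472 dB.
L_p = 114.5 − 43.472 = 71.03 dB.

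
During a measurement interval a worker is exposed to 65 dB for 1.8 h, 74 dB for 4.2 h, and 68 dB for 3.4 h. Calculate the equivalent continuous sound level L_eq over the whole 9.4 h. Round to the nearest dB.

71 dB

L_eq = 10·log₁₀[(1/T)·Σ tᵢ·10^(Lᵢ/10)] with T = 9.4 h.
Σ tᵢ·10^(Lᵢ/10) = 1.8·10^(65/10) + 4.2·10^(74/10) + 3.4·10^(68/10) = 1.326e+08.
L_eq = 10·log₁₀(1.326e+08/9.4) = 71.50 dB.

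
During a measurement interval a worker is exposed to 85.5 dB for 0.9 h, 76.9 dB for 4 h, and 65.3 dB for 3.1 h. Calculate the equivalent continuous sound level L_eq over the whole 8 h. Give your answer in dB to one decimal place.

78.2 dB

The energy average is taken in the linear domain: L_eq = 10·log₁₀[(Σ tᵢ·10^(Lᵢ/10))/T], T = 8 h.
Σ tᵢ·10^(Lᵢ/10) = 0.9·10^(85.5/10) + 4·10^(76.9/10) + 3.1·10^(65.3/10) = 5.257e+08.
L_eq = 10·log₁₀(5.257e+08/8) = 78.18 dB.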